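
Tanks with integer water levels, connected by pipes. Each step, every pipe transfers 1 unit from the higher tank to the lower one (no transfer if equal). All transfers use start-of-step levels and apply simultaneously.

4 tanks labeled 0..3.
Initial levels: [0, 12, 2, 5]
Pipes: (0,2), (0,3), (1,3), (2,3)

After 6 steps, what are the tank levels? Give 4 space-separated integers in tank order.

Answer: 4 6 4 5

Derivation:
Step 1: flows [2->0,3->0,1->3,3->2] -> levels [2 11 2 4]
Step 2: flows [0=2,3->0,1->3,3->2] -> levels [3 10 3 3]
Step 3: flows [0=2,0=3,1->3,2=3] -> levels [3 9 3 4]
Step 4: flows [0=2,3->0,1->3,3->2] -> levels [4 8 4 3]
Step 5: flows [0=2,0->3,1->3,2->3] -> levels [3 7 3 6]
Step 6: flows [0=2,3->0,1->3,3->2] -> levels [4 6 4 5]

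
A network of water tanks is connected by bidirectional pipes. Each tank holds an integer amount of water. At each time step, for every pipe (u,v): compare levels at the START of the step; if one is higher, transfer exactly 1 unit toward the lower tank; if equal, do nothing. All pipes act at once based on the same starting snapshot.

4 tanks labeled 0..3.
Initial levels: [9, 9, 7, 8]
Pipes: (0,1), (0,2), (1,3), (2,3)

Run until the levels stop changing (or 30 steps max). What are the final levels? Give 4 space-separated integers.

Answer: 9 8 7 9

Derivation:
Step 1: flows [0=1,0->2,1->3,3->2] -> levels [8 8 9 8]
Step 2: flows [0=1,2->0,1=3,2->3] -> levels [9 8 7 9]
Step 3: flows [0->1,0->2,3->1,3->2] -> levels [7 10 9 7]
Step 4: flows [1->0,2->0,1->3,2->3] -> levels [9 8 7 9]
  -> period-2 cycle: step 4 state = step 2 state; never stabilizes
  -> state at step 30: (30-2) mod 2 = 0, same as step 2 -> [9 8 7 9]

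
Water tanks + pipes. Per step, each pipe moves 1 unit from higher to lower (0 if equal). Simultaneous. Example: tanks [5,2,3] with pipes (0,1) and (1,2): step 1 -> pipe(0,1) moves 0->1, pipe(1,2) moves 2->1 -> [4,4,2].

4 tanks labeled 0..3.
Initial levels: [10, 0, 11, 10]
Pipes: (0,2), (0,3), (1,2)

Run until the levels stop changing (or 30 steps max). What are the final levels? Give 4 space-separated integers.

Answer: 7 7 8 9

Derivation:
Step 1: flows [2->0,0=3,2->1] -> levels [11 1 9 10]
Step 2: flows [0->2,0->3,2->1] -> levels [9 2 9 11]
Step 3: flows [0=2,3->0,2->1] -> levels [10 3 8 10]
Step 4: flows [0->2,0=3,2->1] -> levels [9 4 8 10]
Step 5: flows [0->2,3->0,2->1] -> levels [9 5 8 9]
Step 6: flows [0->2,0=3,2->1] -> levels [8 6 8 9]
Step 7: flows [0=2,3->0,2->1] -> levels [9 7 7 8]
Step 8: flows [0->2,0->3,1=2] -> levels [7 7 8 9]
Step 9: flows [2->0,3->0,2->1] -> levels [9 8 6 8]
Step 10: flows [0->2,0->3,1->2] -> levels [7 7 8 9]
  -> period-2 cycle: step 10 state = step 8 state; never stabilizes
  -> state at step 30: (30-8) mod 2 = 0, same as step 8 -> [7 7 8 9]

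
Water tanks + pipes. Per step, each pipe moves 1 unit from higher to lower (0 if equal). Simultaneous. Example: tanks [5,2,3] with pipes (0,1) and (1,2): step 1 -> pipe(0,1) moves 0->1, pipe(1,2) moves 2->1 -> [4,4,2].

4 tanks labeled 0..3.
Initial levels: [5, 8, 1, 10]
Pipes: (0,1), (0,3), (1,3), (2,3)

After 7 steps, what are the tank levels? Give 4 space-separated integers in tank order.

Step 1: flows [1->0,3->0,3->1,3->2] -> levels [7 8 2 7]
Step 2: flows [1->0,0=3,1->3,3->2] -> levels [8 6 3 7]
Step 3: flows [0->1,0->3,3->1,3->2] -> levels [6 8 4 6]
Step 4: flows [1->0,0=3,1->3,3->2] -> levels [7 6 5 6]
Step 5: flows [0->1,0->3,1=3,3->2] -> levels [5 7 6 6]
Step 6: flows [1->0,3->0,1->3,2=3] -> levels [7 5 6 6]
Step 7: flows [0->1,0->3,3->1,2=3] -> levels [5 7 6 6]

Answer: 5 7 6 6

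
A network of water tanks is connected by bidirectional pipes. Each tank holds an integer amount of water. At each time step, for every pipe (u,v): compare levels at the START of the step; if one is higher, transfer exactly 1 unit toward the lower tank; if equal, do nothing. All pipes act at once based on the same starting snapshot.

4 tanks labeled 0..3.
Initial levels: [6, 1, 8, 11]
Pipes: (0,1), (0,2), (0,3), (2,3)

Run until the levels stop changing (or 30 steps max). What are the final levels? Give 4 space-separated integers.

Answer: 8 6 6 6

Derivation:
Step 1: flows [0->1,2->0,3->0,3->2] -> levels [7 2 8 9]
Step 2: flows [0->1,2->0,3->0,3->2] -> levels [8 3 8 7]
Step 3: flows [0->1,0=2,0->3,2->3] -> levels [6 4 7 9]
Step 4: flows [0->1,2->0,3->0,3->2] -> levels [7 5 7 7]
Step 5: flows [0->1,0=2,0=3,2=3] -> levels [6 6 7 7]
Step 6: flows [0=1,2->0,3->0,2=3] -> levels [8 6 6 6]
Step 7: flows [0->1,0->2,0->3,2=3] -> levels [5 7 7 7]
Step 8: flows [1->0,2->0,3->0,2=3] -> levels [8 6 6 6]
  -> period-2 cycle: step 8 state = step 6 state; never stabilizes
  -> state at step 30: (30-6) mod 2 = 0, same as step 6 -> [8 6 6 6]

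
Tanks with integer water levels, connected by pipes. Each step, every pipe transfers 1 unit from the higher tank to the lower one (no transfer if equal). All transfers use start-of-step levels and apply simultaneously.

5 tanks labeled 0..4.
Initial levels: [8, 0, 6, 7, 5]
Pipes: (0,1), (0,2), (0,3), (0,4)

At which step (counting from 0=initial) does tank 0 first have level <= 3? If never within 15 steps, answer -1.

Step 1: flows [0->1,0->2,0->3,0->4] -> levels [4 1 7 8 6]
Step 2: flows [0->1,2->0,3->0,4->0] -> levels [6 2 6 7 5]
Step 3: flows [0->1,0=2,3->0,0->4] -> levels [5 3 6 6 6]
Step 4: flows [0->1,2->0,3->0,4->0] -> levels [7 4 5 5 5]
Step 5: flows [0->1,0->2,0->3,0->4] -> levels [3 5 6 6 6]
Tank 0 first reaches <=3 at step 5

Answer: 5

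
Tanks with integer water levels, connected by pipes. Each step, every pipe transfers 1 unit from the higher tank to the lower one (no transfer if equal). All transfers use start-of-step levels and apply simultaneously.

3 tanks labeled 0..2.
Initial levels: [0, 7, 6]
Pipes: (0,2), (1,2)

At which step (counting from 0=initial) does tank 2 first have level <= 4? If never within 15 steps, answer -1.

Step 1: flows [2->0,1->2] -> levels [1 6 6]
Step 2: flows [2->0,1=2] -> levels [2 6 5]
Step 3: flows [2->0,1->2] -> levels [3 5 5]
Step 4: flows [2->0,1=2] -> levels [4 5 4]
Tank 2 first reaches <=4 at step 4

Answer: 4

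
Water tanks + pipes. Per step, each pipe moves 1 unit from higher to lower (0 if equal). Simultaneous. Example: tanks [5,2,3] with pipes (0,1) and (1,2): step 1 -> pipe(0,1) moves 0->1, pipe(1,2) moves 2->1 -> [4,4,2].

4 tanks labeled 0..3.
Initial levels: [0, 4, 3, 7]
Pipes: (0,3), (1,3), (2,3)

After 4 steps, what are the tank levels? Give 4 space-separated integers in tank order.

Step 1: flows [3->0,3->1,3->2] -> levels [1 5 4 4]
Step 2: flows [3->0,1->3,2=3] -> levels [2 4 4 4]
Step 3: flows [3->0,1=3,2=3] -> levels [3 4 4 3]
Step 4: flows [0=3,1->3,2->3] -> levels [3 3 3 5]

Answer: 3 3 3 5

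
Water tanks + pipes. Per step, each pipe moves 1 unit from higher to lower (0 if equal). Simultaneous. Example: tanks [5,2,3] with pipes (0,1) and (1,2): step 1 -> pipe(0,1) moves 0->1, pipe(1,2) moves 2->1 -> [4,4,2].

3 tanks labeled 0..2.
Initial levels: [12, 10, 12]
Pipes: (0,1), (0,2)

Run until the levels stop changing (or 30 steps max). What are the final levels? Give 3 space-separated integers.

Step 1: flows [0->1,0=2] -> levels [11 11 12]
Step 2: flows [0=1,2->0] -> levels [12 11 11]
Step 3: flows [0->1,0->2] -> levels [10 12 12]
Step 4: flows [1->0,2->0] -> levels [12 11 11]
  -> period-2 cycle: step 4 state = step 2 state; never stabilizes
  -> state at step 30: (30-2) mod 2 = 0, same as step 2 -> [12 11 11]

Answer: 12 11 11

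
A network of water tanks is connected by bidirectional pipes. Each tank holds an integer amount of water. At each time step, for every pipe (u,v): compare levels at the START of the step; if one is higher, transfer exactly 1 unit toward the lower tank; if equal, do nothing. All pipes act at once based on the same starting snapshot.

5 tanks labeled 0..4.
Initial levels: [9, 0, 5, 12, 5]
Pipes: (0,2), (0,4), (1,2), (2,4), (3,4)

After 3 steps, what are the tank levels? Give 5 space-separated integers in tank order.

Step 1: flows [0->2,0->4,2->1,2=4,3->4] -> levels [7 1 5 11 7]
Step 2: flows [0->2,0=4,2->1,4->2,3->4] -> levels [6 2 6 10 7]
Step 3: flows [0=2,4->0,2->1,4->2,3->4] -> levels [7 3 6 9 6]

Answer: 7 3 6 9 6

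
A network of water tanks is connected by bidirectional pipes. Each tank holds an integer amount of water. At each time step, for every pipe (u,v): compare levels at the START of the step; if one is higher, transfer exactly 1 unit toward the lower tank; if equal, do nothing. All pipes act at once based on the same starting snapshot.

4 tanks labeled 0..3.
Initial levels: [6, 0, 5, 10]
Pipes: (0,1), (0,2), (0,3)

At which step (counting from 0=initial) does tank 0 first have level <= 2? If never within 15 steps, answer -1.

Step 1: flows [0->1,0->2,3->0] -> levels [5 1 6 9]
Step 2: flows [0->1,2->0,3->0] -> levels [6 2 5 8]
Step 3: flows [0->1,0->2,3->0] -> levels [5 3 6 7]
Step 4: flows [0->1,2->0,3->0] -> levels [6 4 5 6]
Step 5: flows [0->1,0->2,0=3] -> levels [4 5 6 6]
Step 6: flows [1->0,2->0,3->0] -> levels [7 4 5 5]
Step 7: flows [0->1,0->2,0->3] -> levels [4 5 6 6]
  -> period-2 cycle (repeats step 5); tank 0 never drops to <=2
Tank 0 never reaches <=2 within 15 steps

Answer: -1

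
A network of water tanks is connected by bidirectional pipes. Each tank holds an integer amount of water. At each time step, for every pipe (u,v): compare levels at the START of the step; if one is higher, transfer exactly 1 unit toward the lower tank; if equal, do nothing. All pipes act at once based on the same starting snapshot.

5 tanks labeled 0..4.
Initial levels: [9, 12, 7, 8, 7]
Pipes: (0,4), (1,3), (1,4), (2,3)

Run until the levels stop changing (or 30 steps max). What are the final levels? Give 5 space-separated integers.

Step 1: flows [0->4,1->3,1->4,3->2] -> levels [8 10 8 8 9]
Step 2: flows [4->0,1->3,1->4,2=3] -> levels [9 8 8 9 9]
Step 3: flows [0=4,3->1,4->1,3->2] -> levels [9 10 9 7 8]
Step 4: flows [0->4,1->3,1->4,2->3] -> levels [8 8 8 9 10]
Step 5: flows [4->0,3->1,4->1,3->2] -> levels [9 10 9 7 8]
  -> period-2 cycle: step 5 state = step 3 state; never stabilizes
  -> state at step 30: (30-3) mod 2 = 1, same as step 4 -> [8 8 8 9 10]

Answer: 8 8 8 9 10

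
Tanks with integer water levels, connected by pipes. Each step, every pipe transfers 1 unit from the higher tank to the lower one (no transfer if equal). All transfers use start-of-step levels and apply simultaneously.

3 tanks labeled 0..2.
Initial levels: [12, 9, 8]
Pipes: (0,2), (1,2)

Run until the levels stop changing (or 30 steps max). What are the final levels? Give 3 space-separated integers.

Step 1: flows [0->2,1->2] -> levels [11 8 10]
Step 2: flows [0->2,2->1] -> levels [10 9 10]
Step 3: flows [0=2,2->1] -> levels [10 10 9]
Step 4: flows [0->2,1->2] -> levels [9 9 11]
Step 5: flows [2->0,2->1] -> levels [10 10 9]
  -> period-2 cycle: step 5 state = step 3 state; never stabilizes
  -> state at step 30: (30-3) mod 2 = 1, same as step 4 -> [9 9 11]

Answer: 9 9 11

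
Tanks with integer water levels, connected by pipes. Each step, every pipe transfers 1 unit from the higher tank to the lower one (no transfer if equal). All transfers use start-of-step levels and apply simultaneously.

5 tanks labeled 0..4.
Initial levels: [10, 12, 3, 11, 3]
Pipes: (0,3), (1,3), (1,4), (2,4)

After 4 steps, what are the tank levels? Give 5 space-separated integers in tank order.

Step 1: flows [3->0,1->3,1->4,2=4] -> levels [11 10 3 11 4]
Step 2: flows [0=3,3->1,1->4,4->2] -> levels [11 10 4 10 4]
Step 3: flows [0->3,1=3,1->4,2=4] -> levels [10 9 4 11 5]
Step 4: flows [3->0,3->1,1->4,4->2] -> levels [11 9 5 9 5]

Answer: 11 9 5 9 5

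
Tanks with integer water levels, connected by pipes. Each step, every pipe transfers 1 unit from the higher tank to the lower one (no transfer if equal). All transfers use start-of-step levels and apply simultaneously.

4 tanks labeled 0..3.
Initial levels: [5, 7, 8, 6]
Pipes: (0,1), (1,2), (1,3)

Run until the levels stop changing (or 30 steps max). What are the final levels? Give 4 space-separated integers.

Step 1: flows [1->0,2->1,1->3] -> levels [6 6 7 7]
Step 2: flows [0=1,2->1,3->1] -> levels [6 8 6 6]
Step 3: flows [1->0,1->2,1->3] -> levels [7 5 7 7]
Step 4: flows [0->1,2->1,3->1] -> levels [6 8 6 6]
  -> period-2 cycle: step 4 state = step 2 state; never stabilizes
  -> state at step 30: (30-2) mod 2 = 0, same as step 2 -> [6 8 6 6]

Answer: 6 8 6 6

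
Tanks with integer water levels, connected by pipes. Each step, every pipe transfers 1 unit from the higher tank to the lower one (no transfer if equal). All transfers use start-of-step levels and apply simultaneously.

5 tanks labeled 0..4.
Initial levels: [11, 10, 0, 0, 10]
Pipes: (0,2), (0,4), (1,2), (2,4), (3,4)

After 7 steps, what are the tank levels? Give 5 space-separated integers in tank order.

Step 1: flows [0->2,0->4,1->2,4->2,4->3] -> levels [9 9 3 1 9]
Step 2: flows [0->2,0=4,1->2,4->2,4->3] -> levels [8 8 6 2 7]
Step 3: flows [0->2,0->4,1->2,4->2,4->3] -> levels [6 7 9 3 6]
Step 4: flows [2->0,0=4,2->1,2->4,4->3] -> levels [7 8 6 4 6]
Step 5: flows [0->2,0->4,1->2,2=4,4->3] -> levels [5 7 8 5 6]
Step 6: flows [2->0,4->0,2->1,2->4,4->3] -> levels [7 8 5 6 5]
Step 7: flows [0->2,0->4,1->2,2=4,3->4] -> levels [5 7 7 5 7]

Answer: 5 7 7 5 7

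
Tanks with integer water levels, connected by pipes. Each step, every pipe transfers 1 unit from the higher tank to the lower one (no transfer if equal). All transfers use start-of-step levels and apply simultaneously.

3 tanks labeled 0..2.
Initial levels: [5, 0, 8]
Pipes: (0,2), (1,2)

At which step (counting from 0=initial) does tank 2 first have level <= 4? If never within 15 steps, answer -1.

Step 1: flows [2->0,2->1] -> levels [6 1 6]
Step 2: flows [0=2,2->1] -> levels [6 2 5]
Step 3: flows [0->2,2->1] -> levels [5 3 5]
Step 4: flows [0=2,2->1] -> levels [5 4 4]
Tank 2 first reaches <=4 at step 4

Answer: 4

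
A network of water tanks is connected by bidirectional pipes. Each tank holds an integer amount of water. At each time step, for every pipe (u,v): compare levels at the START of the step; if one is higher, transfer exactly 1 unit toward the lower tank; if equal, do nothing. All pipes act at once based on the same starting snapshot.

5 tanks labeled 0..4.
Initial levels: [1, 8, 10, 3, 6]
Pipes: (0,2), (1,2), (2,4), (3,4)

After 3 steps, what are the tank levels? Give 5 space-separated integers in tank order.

Answer: 4 7 6 6 5

Derivation:
Step 1: flows [2->0,2->1,2->4,4->3] -> levels [2 9 7 4 6]
Step 2: flows [2->0,1->2,2->4,4->3] -> levels [3 8 6 5 6]
Step 3: flows [2->0,1->2,2=4,4->3] -> levels [4 7 6 6 5]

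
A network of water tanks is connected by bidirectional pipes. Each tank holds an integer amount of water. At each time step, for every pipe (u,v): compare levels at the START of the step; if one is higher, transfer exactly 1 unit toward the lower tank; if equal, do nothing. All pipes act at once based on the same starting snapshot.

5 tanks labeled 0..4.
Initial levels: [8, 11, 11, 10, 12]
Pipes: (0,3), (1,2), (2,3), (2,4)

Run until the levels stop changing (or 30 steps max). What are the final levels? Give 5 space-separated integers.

Answer: 10 11 9 11 11

Derivation:
Step 1: flows [3->0,1=2,2->3,4->2] -> levels [9 11 11 10 11]
Step 2: flows [3->0,1=2,2->3,2=4] -> levels [10 11 10 10 11]
Step 3: flows [0=3,1->2,2=3,4->2] -> levels [10 10 12 10 10]
Step 4: flows [0=3,2->1,2->3,2->4] -> levels [10 11 9 11 11]
Step 5: flows [3->0,1->2,3->2,4->2] -> levels [11 10 12 9 10]
Step 6: flows [0->3,2->1,2->3,2->4] -> levels [10 11 9 11 11]
  -> period-2 cycle: step 6 state = step 4 state; never stabilizes
  -> state at step 30: (30-4) mod 2 = 0, same as step 4 -> [10 11 9 11 11]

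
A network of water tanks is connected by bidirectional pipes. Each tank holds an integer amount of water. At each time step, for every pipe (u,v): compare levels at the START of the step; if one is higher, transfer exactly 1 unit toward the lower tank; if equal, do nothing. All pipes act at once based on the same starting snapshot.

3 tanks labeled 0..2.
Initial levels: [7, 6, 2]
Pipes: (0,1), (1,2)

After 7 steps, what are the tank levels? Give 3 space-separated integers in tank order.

Answer: 5 5 5

Derivation:
Step 1: flows [0->1,1->2] -> levels [6 6 3]
Step 2: flows [0=1,1->2] -> levels [6 5 4]
Step 3: flows [0->1,1->2] -> levels [5 5 5]
Step 4: flows [0=1,1=2] -> levels [5 5 5]
  -> stable; steps 5..7 unchanged -> [5 5 5]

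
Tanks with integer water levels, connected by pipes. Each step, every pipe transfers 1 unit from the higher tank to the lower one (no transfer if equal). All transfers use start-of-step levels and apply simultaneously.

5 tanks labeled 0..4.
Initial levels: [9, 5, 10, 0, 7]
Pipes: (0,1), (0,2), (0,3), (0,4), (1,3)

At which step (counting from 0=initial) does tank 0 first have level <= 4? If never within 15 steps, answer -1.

Answer: 5

Derivation:
Step 1: flows [0->1,2->0,0->3,0->4,1->3] -> levels [7 5 9 2 8]
Step 2: flows [0->1,2->0,0->3,4->0,1->3] -> levels [7 5 8 4 7]
Step 3: flows [0->1,2->0,0->3,0=4,1->3] -> levels [6 5 7 6 7]
Step 4: flows [0->1,2->0,0=3,4->0,3->1] -> levels [7 7 6 5 6]
Step 5: flows [0=1,0->2,0->3,0->4,1->3] -> levels [4 6 7 7 7]
Tank 0 first reaches <=4 at step 5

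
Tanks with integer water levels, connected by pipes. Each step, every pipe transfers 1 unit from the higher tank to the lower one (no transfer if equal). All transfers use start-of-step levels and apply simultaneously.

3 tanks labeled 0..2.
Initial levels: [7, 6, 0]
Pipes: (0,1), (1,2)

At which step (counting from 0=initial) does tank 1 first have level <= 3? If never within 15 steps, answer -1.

Step 1: flows [0->1,1->2] -> levels [6 6 1]
Step 2: flows [0=1,1->2] -> levels [6 5 2]
Step 3: flows [0->1,1->2] -> levels [5 5 3]
Step 4: flows [0=1,1->2] -> levels [5 4 4]
Step 5: flows [0->1,1=2] -> levels [4 5 4]
Step 6: flows [1->0,1->2] -> levels [5 3 5]
Tank 1 first reaches <=3 at step 6

Answer: 6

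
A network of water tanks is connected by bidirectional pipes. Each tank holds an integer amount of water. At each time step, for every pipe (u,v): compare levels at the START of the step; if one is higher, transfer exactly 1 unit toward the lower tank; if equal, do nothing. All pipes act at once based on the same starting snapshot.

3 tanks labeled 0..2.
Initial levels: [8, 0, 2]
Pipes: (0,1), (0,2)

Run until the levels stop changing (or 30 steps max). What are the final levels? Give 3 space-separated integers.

Step 1: flows [0->1,0->2] -> levels [6 1 3]
Step 2: flows [0->1,0->2] -> levels [4 2 4]
Step 3: flows [0->1,0=2] -> levels [3 3 4]
Step 4: flows [0=1,2->0] -> levels [4 3 3]
Step 5: flows [0->1,0->2] -> levels [2 4 4]
Step 6: flows [1->0,2->0] -> levels [4 3 3]
  -> period-2 cycle: step 6 state = step 4 state; never stabilizes
  -> state at step 30: (30-4) mod 2 = 0, same as step 4 -> [4 3 3]

Answer: 4 3 3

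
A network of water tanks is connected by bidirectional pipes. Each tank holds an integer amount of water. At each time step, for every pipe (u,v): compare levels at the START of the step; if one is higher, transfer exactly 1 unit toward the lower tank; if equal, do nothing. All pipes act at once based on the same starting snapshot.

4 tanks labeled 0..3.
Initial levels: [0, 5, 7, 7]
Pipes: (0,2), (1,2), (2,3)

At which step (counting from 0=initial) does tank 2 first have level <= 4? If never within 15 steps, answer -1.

Answer: 3

Derivation:
Step 1: flows [2->0,2->1,2=3] -> levels [1 6 5 7]
Step 2: flows [2->0,1->2,3->2] -> levels [2 5 6 6]
Step 3: flows [2->0,2->1,2=3] -> levels [3 6 4 6]
Tank 2 first reaches <=4 at step 3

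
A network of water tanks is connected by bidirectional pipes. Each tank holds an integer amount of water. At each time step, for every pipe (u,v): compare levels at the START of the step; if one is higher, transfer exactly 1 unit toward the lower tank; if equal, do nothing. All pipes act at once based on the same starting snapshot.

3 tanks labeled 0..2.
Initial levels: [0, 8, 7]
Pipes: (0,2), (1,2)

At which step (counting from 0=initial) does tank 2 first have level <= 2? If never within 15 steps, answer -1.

Answer: -1

Derivation:
Step 1: flows [2->0,1->2] -> levels [1 7 7]
Step 2: flows [2->0,1=2] -> levels [2 7 6]
Step 3: flows [2->0,1->2] -> levels [3 6 6]
Step 4: flows [2->0,1=2] -> levels [4 6 5]
Step 5: flows [2->0,1->2] -> levels [5 5 5]
Step 6: flows [0=2,1=2] -> levels [5 5 5]
  -> stable; tank 2 stays at 5 > 2
Tank 2 never reaches <=2 within 15 steps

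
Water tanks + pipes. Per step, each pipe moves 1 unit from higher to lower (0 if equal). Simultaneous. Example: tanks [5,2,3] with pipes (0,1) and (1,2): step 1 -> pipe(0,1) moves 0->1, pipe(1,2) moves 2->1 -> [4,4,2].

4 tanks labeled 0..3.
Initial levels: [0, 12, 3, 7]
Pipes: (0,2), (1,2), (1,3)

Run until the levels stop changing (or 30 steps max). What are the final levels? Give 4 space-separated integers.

Step 1: flows [2->0,1->2,1->3] -> levels [1 10 3 8]
Step 2: flows [2->0,1->2,1->3] -> levels [2 8 3 9]
Step 3: flows [2->0,1->2,3->1] -> levels [3 8 3 8]
Step 4: flows [0=2,1->2,1=3] -> levels [3 7 4 8]
Step 5: flows [2->0,1->2,3->1] -> levels [4 7 4 7]
Step 6: flows [0=2,1->2,1=3] -> levels [4 6 5 7]
Step 7: flows [2->0,1->2,3->1] -> levels [5 6 5 6]
Step 8: flows [0=2,1->2,1=3] -> levels [5 5 6 6]
Step 9: flows [2->0,2->1,3->1] -> levels [6 7 4 5]
Step 10: flows [0->2,1->2,1->3] -> levels [5 5 6 6]
  -> period-2 cycle: step 10 state = step 8 state; never stabilizes
  -> state at step 30: (30-8) mod 2 = 0, same as step 8 -> [5 5 6 6]

Answer: 5 5 6 6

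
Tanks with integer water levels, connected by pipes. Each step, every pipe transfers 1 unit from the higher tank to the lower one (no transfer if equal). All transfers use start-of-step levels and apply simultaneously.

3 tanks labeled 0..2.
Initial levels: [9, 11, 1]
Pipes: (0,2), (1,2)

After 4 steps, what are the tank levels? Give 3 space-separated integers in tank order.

Answer: 7 7 7

Derivation:
Step 1: flows [0->2,1->2] -> levels [8 10 3]
Step 2: flows [0->2,1->2] -> levels [7 9 5]
Step 3: flows [0->2,1->2] -> levels [6 8 7]
Step 4: flows [2->0,1->2] -> levels [7 7 7]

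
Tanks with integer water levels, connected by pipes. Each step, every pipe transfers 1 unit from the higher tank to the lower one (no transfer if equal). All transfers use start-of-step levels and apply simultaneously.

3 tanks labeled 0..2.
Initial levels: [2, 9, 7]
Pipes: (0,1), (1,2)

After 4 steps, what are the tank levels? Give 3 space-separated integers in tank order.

Step 1: flows [1->0,1->2] -> levels [3 7 8]
Step 2: flows [1->0,2->1] -> levels [4 7 7]
Step 3: flows [1->0,1=2] -> levels [5 6 7]
Step 4: flows [1->0,2->1] -> levels [6 6 6]

Answer: 6 6 6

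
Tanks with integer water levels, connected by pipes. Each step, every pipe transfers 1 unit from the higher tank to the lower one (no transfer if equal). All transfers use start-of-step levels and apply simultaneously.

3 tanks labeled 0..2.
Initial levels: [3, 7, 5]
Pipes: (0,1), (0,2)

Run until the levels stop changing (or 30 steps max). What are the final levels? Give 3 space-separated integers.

Step 1: flows [1->0,2->0] -> levels [5 6 4]
Step 2: flows [1->0,0->2] -> levels [5 5 5]
Step 3: flows [0=1,0=2] -> levels [5 5 5]
  -> stable (no change)

Answer: 5 5 5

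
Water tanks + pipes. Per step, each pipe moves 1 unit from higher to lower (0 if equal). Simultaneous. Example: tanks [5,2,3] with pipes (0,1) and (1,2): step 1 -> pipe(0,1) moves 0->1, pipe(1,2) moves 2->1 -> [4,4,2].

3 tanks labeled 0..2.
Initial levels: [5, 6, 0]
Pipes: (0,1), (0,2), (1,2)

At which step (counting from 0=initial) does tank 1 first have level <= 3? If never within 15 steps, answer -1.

Answer: 3

Derivation:
Step 1: flows [1->0,0->2,1->2] -> levels [5 4 2]
Step 2: flows [0->1,0->2,1->2] -> levels [3 4 4]
Step 3: flows [1->0,2->0,1=2] -> levels [5 3 3]
Tank 1 first reaches <=3 at step 3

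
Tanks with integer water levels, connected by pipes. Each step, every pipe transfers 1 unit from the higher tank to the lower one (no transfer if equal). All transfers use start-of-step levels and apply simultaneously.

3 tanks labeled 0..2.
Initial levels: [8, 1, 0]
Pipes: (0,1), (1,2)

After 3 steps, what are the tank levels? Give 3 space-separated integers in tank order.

Answer: 5 2 2

Derivation:
Step 1: flows [0->1,1->2] -> levels [7 1 1]
Step 2: flows [0->1,1=2] -> levels [6 2 1]
Step 3: flows [0->1,1->2] -> levels [5 2 2]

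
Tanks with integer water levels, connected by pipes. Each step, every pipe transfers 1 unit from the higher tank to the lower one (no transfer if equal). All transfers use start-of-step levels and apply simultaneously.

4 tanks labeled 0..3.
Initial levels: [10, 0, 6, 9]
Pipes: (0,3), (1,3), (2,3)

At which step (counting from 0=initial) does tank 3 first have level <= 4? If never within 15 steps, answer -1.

Answer: 7

Derivation:
Step 1: flows [0->3,3->1,3->2] -> levels [9 1 7 8]
Step 2: flows [0->3,3->1,3->2] -> levels [8 2 8 7]
Step 3: flows [0->3,3->1,2->3] -> levels [7 3 7 8]
Step 4: flows [3->0,3->1,3->2] -> levels [8 4 8 5]
Step 5: flows [0->3,3->1,2->3] -> levels [7 5 7 6]
Step 6: flows [0->3,3->1,2->3] -> levels [6 6 6 7]
Step 7: flows [3->0,3->1,3->2] -> levels [7 7 7 4]
Tank 3 first reaches <=4 at step 7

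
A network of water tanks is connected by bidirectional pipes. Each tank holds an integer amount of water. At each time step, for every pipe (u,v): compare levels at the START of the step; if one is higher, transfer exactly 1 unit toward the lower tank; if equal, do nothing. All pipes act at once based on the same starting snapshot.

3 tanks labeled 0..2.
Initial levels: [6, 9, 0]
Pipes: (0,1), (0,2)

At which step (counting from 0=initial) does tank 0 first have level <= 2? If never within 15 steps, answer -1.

Answer: -1

Derivation:
Step 1: flows [1->0,0->2] -> levels [6 8 1]
Step 2: flows [1->0,0->2] -> levels [6 7 2]
Step 3: flows [1->0,0->2] -> levels [6 6 3]
Step 4: flows [0=1,0->2] -> levels [5 6 4]
Step 5: flows [1->0,0->2] -> levels [5 5 5]
Step 6: flows [0=1,0=2] -> levels [5 5 5]
  -> stable; tank 0 stays at 5 > 2
Tank 0 never reaches <=2 within 15 steps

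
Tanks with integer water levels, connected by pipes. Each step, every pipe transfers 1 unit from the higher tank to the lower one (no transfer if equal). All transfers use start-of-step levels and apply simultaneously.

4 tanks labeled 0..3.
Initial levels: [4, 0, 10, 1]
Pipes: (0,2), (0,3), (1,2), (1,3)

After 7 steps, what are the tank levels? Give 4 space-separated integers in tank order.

Step 1: flows [2->0,0->3,2->1,3->1] -> levels [4 2 8 1]
Step 2: flows [2->0,0->3,2->1,1->3] -> levels [4 2 6 3]
Step 3: flows [2->0,0->3,2->1,3->1] -> levels [4 4 4 3]
Step 4: flows [0=2,0->3,1=2,1->3] -> levels [3 3 4 5]
Step 5: flows [2->0,3->0,2->1,3->1] -> levels [5 5 2 3]
Step 6: flows [0->2,0->3,1->2,1->3] -> levels [3 3 4 5]
  -> period-2 cycle: step 6 state = step 4 state
  -> state at step 7: (7-4) mod 2 = 1, same as step 5 -> [5 5 2 3]

Answer: 5 5 2 3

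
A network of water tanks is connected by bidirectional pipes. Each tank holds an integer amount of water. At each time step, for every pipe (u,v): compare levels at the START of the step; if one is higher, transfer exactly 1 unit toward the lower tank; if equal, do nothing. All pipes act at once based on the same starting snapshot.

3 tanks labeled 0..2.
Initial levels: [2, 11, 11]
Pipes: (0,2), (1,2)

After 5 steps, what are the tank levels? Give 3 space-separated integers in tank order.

Answer: 7 9 8

Derivation:
Step 1: flows [2->0,1=2] -> levels [3 11 10]
Step 2: flows [2->0,1->2] -> levels [4 10 10]
Step 3: flows [2->0,1=2] -> levels [5 10 9]
Step 4: flows [2->0,1->2] -> levels [6 9 9]
Step 5: flows [2->0,1=2] -> levels [7 9 8]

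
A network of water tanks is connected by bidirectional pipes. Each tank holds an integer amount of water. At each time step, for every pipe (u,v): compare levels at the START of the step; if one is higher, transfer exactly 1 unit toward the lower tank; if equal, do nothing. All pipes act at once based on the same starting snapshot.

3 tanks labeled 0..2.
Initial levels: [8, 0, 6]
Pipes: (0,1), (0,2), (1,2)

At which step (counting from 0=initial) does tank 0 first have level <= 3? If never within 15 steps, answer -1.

Answer: -1

Derivation:
Step 1: flows [0->1,0->2,2->1] -> levels [6 2 6]
Step 2: flows [0->1,0=2,2->1] -> levels [5 4 5]
Step 3: flows [0->1,0=2,2->1] -> levels [4 6 4]
Step 4: flows [1->0,0=2,1->2] -> levels [5 4 5]
  -> period-2 cycle (repeats step 2); tank 0 never drops to <=3
Tank 0 never reaches <=3 within 15 steps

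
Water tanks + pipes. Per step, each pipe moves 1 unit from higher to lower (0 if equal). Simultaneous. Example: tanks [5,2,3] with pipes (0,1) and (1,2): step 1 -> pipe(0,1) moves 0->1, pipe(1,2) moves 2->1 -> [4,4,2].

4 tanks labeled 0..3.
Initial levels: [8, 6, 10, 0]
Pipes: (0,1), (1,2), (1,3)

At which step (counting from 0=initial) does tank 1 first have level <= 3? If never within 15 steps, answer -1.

Answer: -1

Derivation:
Step 1: flows [0->1,2->1,1->3] -> levels [7 7 9 1]
Step 2: flows [0=1,2->1,1->3] -> levels [7 7 8 2]
Step 3: flows [0=1,2->1,1->3] -> levels [7 7 7 3]
Step 4: flows [0=1,1=2,1->3] -> levels [7 6 7 4]
Step 5: flows [0->1,2->1,1->3] -> levels [6 7 6 5]
Step 6: flows [1->0,1->2,1->3] -> levels [7 4 7 6]
Step 7: flows [0->1,2->1,3->1] -> levels [6 7 6 5]
  -> period-2 cycle (repeats step 5); tank 1 never drops to <=3
Tank 1 never reaches <=3 within 15 steps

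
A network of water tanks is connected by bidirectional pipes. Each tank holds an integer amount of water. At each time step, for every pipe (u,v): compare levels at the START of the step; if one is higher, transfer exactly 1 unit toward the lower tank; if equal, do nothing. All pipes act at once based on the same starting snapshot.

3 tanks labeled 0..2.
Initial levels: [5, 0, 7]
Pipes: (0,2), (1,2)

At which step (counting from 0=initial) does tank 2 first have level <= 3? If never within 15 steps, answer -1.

Step 1: flows [2->0,2->1] -> levels [6 1 5]
Step 2: flows [0->2,2->1] -> levels [5 2 5]
Step 3: flows [0=2,2->1] -> levels [5 3 4]
Step 4: flows [0->2,2->1] -> levels [4 4 4]
Step 5: flows [0=2,1=2] -> levels [4 4 4]
  -> stable; tank 2 stays at 4 > 3
Tank 2 never reaches <=3 within 15 steps

Answer: -1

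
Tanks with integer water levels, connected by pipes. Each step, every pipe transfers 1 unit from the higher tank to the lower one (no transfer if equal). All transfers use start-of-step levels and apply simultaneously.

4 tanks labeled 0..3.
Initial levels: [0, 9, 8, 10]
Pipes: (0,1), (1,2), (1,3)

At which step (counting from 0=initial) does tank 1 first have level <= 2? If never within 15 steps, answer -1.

Step 1: flows [1->0,1->2,3->1] -> levels [1 8 9 9]
Step 2: flows [1->0,2->1,3->1] -> levels [2 9 8 8]
Step 3: flows [1->0,1->2,1->3] -> levels [3 6 9 9]
Step 4: flows [1->0,2->1,3->1] -> levels [4 7 8 8]
Step 5: flows [1->0,2->1,3->1] -> levels [5 8 7 7]
Step 6: flows [1->0,1->2,1->3] -> levels [6 5 8 8]
Step 7: flows [0->1,2->1,3->1] -> levels [5 8 7 7]
  -> period-2 cycle (repeats step 5); tank 1 never drops to <=2
Tank 1 never reaches <=2 within 15 steps

Answer: -1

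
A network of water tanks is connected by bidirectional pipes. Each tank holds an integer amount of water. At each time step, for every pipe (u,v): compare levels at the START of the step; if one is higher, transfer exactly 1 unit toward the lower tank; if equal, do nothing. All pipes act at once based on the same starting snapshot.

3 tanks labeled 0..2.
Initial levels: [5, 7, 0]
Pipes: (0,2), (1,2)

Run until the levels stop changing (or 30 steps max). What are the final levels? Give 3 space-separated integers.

Answer: 4 4 4

Derivation:
Step 1: flows [0->2,1->2] -> levels [4 6 2]
Step 2: flows [0->2,1->2] -> levels [3 5 4]
Step 3: flows [2->0,1->2] -> levels [4 4 4]
Step 4: flows [0=2,1=2] -> levels [4 4 4]
  -> stable (no change)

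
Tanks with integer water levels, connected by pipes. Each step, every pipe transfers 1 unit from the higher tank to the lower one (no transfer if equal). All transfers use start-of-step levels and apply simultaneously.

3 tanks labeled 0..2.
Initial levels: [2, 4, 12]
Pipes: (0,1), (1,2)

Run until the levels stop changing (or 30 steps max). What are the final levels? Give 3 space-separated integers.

Step 1: flows [1->0,2->1] -> levels [3 4 11]
Step 2: flows [1->0,2->1] -> levels [4 4 10]
Step 3: flows [0=1,2->1] -> levels [4 5 9]
Step 4: flows [1->0,2->1] -> levels [5 5 8]
Step 5: flows [0=1,2->1] -> levels [5 6 7]
Step 6: flows [1->0,2->1] -> levels [6 6 6]
Step 7: flows [0=1,1=2] -> levels [6 6 6]
  -> stable (no change)

Answer: 6 6 6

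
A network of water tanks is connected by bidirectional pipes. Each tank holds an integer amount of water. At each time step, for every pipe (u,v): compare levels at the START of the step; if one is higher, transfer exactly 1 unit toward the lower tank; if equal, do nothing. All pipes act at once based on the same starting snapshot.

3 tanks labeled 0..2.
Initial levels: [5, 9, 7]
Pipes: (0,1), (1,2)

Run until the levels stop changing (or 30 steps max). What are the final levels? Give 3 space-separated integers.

Answer: 7 7 7

Derivation:
Step 1: flows [1->0,1->2] -> levels [6 7 8]
Step 2: flows [1->0,2->1] -> levels [7 7 7]
Step 3: flows [0=1,1=2] -> levels [7 7 7]
  -> stable (no change)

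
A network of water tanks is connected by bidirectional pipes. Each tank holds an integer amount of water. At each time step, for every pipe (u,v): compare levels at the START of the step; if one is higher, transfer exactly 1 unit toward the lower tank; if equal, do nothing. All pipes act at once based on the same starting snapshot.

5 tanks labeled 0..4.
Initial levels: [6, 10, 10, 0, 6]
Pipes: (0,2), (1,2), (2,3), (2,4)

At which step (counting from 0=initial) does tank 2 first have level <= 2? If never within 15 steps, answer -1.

Step 1: flows [2->0,1=2,2->3,2->4] -> levels [7 10 7 1 7]
Step 2: flows [0=2,1->2,2->3,2=4] -> levels [7 9 7 2 7]
Step 3: flows [0=2,1->2,2->3,2=4] -> levels [7 8 7 3 7]
Step 4: flows [0=2,1->2,2->3,2=4] -> levels [7 7 7 4 7]
Step 5: flows [0=2,1=2,2->3,2=4] -> levels [7 7 6 5 7]
Step 6: flows [0->2,1->2,2->3,4->2] -> levels [6 6 8 6 6]
Step 7: flows [2->0,2->1,2->3,2->4] -> levels [7 7 4 7 7]
Step 8: flows [0->2,1->2,3->2,4->2] -> levels [6 6 8 6 6]
  -> period-2 cycle (repeats step 6); tank 2 never drops to <=2
Tank 2 never reaches <=2 within 15 steps

Answer: -1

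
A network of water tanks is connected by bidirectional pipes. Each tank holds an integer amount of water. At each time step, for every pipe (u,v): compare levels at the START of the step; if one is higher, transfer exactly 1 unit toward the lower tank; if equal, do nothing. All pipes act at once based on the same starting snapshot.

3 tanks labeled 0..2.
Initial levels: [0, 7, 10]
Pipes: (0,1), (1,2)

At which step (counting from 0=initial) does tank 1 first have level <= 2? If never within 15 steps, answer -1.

Answer: -1

Derivation:
Step 1: flows [1->0,2->1] -> levels [1 7 9]
Step 2: flows [1->0,2->1] -> levels [2 7 8]
Step 3: flows [1->0,2->1] -> levels [3 7 7]
Step 4: flows [1->0,1=2] -> levels [4 6 7]
Step 5: flows [1->0,2->1] -> levels [5 6 6]
Step 6: flows [1->0,1=2] -> levels [6 5 6]
Step 7: flows [0->1,2->1] -> levels [5 7 5]
Step 8: flows [1->0,1->2] -> levels [6 5 6]
  -> period-2 cycle (repeats step 6); tank 1 never drops to <=2
Tank 1 never reaches <=2 within 15 steps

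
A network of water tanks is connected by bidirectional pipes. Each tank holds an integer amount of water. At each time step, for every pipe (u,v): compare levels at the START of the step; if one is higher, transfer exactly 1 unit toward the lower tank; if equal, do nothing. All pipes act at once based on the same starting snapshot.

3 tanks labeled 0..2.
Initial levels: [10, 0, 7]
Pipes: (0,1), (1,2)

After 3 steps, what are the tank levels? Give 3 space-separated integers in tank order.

Answer: 7 6 4

Derivation:
Step 1: flows [0->1,2->1] -> levels [9 2 6]
Step 2: flows [0->1,2->1] -> levels [8 4 5]
Step 3: flows [0->1,2->1] -> levels [7 6 4]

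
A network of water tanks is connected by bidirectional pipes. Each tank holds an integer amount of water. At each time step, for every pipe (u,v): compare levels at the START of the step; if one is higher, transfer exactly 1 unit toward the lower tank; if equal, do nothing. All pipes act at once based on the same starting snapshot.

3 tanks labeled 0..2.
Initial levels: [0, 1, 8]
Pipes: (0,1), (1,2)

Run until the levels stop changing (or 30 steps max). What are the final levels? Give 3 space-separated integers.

Answer: 3 3 3

Derivation:
Step 1: flows [1->0,2->1] -> levels [1 1 7]
Step 2: flows [0=1,2->1] -> levels [1 2 6]
Step 3: flows [1->0,2->1] -> levels [2 2 5]
Step 4: flows [0=1,2->1] -> levels [2 3 4]
Step 5: flows [1->0,2->1] -> levels [3 3 3]
Step 6: flows [0=1,1=2] -> levels [3 3 3]
  -> stable (no change)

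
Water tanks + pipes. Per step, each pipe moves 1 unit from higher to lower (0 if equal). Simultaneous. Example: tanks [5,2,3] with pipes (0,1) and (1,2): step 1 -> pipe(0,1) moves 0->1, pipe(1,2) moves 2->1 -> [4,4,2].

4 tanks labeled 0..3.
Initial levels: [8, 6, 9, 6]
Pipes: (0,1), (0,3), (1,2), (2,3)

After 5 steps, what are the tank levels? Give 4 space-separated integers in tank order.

Answer: 6 8 7 8

Derivation:
Step 1: flows [0->1,0->3,2->1,2->3] -> levels [6 8 7 8]
Step 2: flows [1->0,3->0,1->2,3->2] -> levels [8 6 9 6]
  -> period-2 cycle: step 2 state = step 0 state
  -> state at step 5: (5-0) mod 2 = 1, same as step 1 -> [6 8 7 8]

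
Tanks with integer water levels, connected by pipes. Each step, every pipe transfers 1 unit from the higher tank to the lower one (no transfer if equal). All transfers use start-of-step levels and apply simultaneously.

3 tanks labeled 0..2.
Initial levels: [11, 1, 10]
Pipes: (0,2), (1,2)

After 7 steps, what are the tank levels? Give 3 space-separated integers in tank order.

Step 1: flows [0->2,2->1] -> levels [10 2 10]
Step 2: flows [0=2,2->1] -> levels [10 3 9]
Step 3: flows [0->2,2->1] -> levels [9 4 9]
Step 4: flows [0=2,2->1] -> levels [9 5 8]
Step 5: flows [0->2,2->1] -> levels [8 6 8]
Step 6: flows [0=2,2->1] -> levels [8 7 7]
Step 7: flows [0->2,1=2] -> levels [7 7 8]

Answer: 7 7 8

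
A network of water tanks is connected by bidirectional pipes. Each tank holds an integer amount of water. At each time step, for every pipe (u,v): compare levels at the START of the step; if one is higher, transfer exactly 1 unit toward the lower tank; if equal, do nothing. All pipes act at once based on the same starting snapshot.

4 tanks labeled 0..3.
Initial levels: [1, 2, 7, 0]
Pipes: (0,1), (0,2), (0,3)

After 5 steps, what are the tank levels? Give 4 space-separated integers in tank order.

Step 1: flows [1->0,2->0,0->3] -> levels [2 1 6 1]
Step 2: flows [0->1,2->0,0->3] -> levels [1 2 5 2]
Step 3: flows [1->0,2->0,3->0] -> levels [4 1 4 1]
Step 4: flows [0->1,0=2,0->3] -> levels [2 2 4 2]
Step 5: flows [0=1,2->0,0=3] -> levels [3 2 3 2]

Answer: 3 2 3 2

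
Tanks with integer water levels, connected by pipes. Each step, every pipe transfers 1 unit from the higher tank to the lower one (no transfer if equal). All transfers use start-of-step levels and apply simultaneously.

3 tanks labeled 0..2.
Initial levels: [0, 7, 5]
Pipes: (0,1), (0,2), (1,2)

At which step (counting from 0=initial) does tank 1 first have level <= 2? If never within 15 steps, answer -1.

Answer: -1

Derivation:
Step 1: flows [1->0,2->0,1->2] -> levels [2 5 5]
Step 2: flows [1->0,2->0,1=2] -> levels [4 4 4]
Step 3: flows [0=1,0=2,1=2] -> levels [4 4 4]
  -> stable; tank 1 stays at 4 > 2
Tank 1 never reaches <=2 within 15 steps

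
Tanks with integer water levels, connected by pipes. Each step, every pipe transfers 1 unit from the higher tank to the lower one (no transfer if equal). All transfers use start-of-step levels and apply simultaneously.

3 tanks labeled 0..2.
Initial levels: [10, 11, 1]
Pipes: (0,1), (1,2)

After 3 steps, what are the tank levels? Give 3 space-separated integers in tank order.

Step 1: flows [1->0,1->2] -> levels [11 9 2]
Step 2: flows [0->1,1->2] -> levels [10 9 3]
Step 3: flows [0->1,1->2] -> levels [9 9 4]

Answer: 9 9 4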